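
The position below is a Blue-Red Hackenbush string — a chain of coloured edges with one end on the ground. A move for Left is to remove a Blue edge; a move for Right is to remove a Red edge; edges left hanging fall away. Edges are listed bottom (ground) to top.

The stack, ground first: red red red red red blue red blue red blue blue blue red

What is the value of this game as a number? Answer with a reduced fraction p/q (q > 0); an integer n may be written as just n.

-1187/256

Prefix values for red red red red red blue red blue red blue blue blue red via {L|R} + simplicity:
1 of 13 · r · max L −∞ · min R 0 — -1
2 of 13 · rr · max L −∞ · min R -1 — -2
3 of 13 · rrr · max L −∞ · min R -2 — -3
4 of 13 · rrrr · max L −∞ · min R -3 — -4
5 of 13 · rrrrr · max L −∞ · min R -4 — -5
6 of 13 · rrrrrb · max L -5 · min R -4 — -9/2
7 of 13 · rrrrrbr · max L -5 · min R -9/2 — -19/4
8 of 13 · rrrrrbrb · max L -19/4 · min R -9/2 — -37/8
9 of 13 · rrrrrbrbr · max L -19/4 · min R -37/8 — -75/16
10 of 13 · rrrrrbrbrb · max L -75/16 · min R -37/8 — -149/32
11 of 13 · rrrrrbrbrbb · max L -149/32 · min R -37/8 — -297/64
12 of 13 · rrrrrbrbrbbb · max L -297/64 · min R -37/8 — -593/128
13 of 13 · rrrrrbrbrbbbr · max L -297/64 · min R -593/128 — -1187/256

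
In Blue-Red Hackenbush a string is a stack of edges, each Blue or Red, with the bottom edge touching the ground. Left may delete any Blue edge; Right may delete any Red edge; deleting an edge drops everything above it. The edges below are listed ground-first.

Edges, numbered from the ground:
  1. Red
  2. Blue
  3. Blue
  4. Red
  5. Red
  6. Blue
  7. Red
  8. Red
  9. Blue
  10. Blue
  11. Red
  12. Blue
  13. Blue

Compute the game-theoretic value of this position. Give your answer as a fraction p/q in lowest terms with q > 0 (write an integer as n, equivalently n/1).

Recurse on prefixes of the 13-edge string Red Blue Blue Red Red Blue Red Red Blue Blue Red Blue Blue:
val_1 [R]  L=[(no moves)]  R=[0]  = -1
val_2 [RB]  L=[-1]  R=[0]  = -1/2
val_3 [RBB]  L=[-1 -1/2]  R=[0]  = -1/4
val_4 [RBBR]  L=[-1 -1/2]  R=[-1/4 0]  = -3/8
val_5 [RBBRR]  L=[-1 -1/2]  R=[-3/8 -1/4 0]  = -7/16
val_6 [RBBRRB]  L=[-1 -1/2 -7/16]  R=[-3/8 -1/4 0]  = -13/32
val_7 [RBBRRBR]  L=[-1 -1/2 -7/16]  R=[-13/32 -3/8 -1/4 0]  = -27/64
val_8 [RBBRRBRR]  L=[-1 -1/2 -7/16]  R=[-27/64 -13/32 -3/8 -1/4 0]  = -55/128
val_9 [RBBRRBRRB]  L=[-1 -1/2 -7/16 -55/128]  R=[-27/64 -13/32 -3/8 -1/4 0]  = -109/256
val_10 [RBBRRBRRBB]  L=[-1 -1/2 -7/16 -55/128 -109/256]  R=[-27/64 -13/32 -3/8 -1/4 0]  = -217/512
val_11 [RBBRRBRRBBR]  L=[-1 -1/2 -7/16 -55/128 -109/256]  R=[-217/512 -27/64 -13/32 -3/8 -1/4 0]  = -435/1024
val_12 [RBBRRBRRBBRB]  L=[-1 -1/2 -7/16 -55/128 -109/256 -435/1024]  R=[-217/512 -27/64 -13/32 -3/8 -1/4 0]  = -869/2048
val_13 [RBBRRBRRBBRBB]  L=[-1 -1/2 -7/16 -55/128 -109/256 -435/1024 -869/2048]  R=[-217/512 -27/64 -13/32 -3/8 -1/4 0]  = -1737/4096

-1737/4096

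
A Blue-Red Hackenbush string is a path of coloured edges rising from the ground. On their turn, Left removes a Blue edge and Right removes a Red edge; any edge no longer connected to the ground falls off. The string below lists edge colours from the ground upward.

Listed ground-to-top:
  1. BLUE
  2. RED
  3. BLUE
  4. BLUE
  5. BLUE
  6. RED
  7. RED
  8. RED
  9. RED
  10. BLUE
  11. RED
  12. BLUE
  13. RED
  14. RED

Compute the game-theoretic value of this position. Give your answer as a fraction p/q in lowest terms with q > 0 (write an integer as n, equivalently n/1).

7209/8192

val_1 [B]  L=[0]  R=[·]  -> 1
val_2 [BR]  L=[0]  R=[1]  -> 1/2
val_3 [BRB]  L=[0, 1/2]  R=[1]  -> 3/4
val_4 [BRBB]  L=[0, 1/2, 3/4]  R=[1]  -> 7/8
val_5 [BRBBB]  L=[0, 1/2, 3/4, 7/8]  R=[1]  -> 15/16
val_6 [BRBBBR]  L=[0, 1/2, 3/4, 7/8]  R=[15/16, 1]  -> 29/32
val_7 [BRBBBRR]  L=[0, 1/2, 3/4, 7/8]  R=[29/32, 15/16, 1]  -> 57/64
val_8 [BRBBBRRR]  L=[0, 1/2, 3/4, 7/8]  R=[57/64, 29/32, 15/16, 1]  -> 113/128
val_9 [BRBBBRRRR]  L=[0, 1/2, 3/4, 7/8]  R=[113/128, 57/64, 29/32, 15/16, 1]  -> 225/256
val_10 [BRBBBRRRRB]  L=[0, 1/2, 3/4, 7/8, 225/256]  R=[113/128, 57/64, 29/32, 15/16, 1]  -> 451/512
val_11 [BRBBBRRRRBR]  L=[0, 1/2, 3/4, 7/8, 225/256]  R=[451/512, 113/128, 57/64, 29/32, 15/16, 1]  -> 901/1024
val_12 [BRBBBRRRRBRB]  L=[0, 1/2, 3/4, 7/8, 225/256, 901/1024]  R=[451/512, 113/128, 57/64, 29/32, 15/16, 1]  -> 1803/2048
val_13 [BRBBBRRRRBRBR]  L=[0, 1/2, 3/4, 7/8, 225/256, 901/1024]  R=[1803/2048, 451/512, 113/128, 57/64, 29/32, 15/16, 1]  -> 3605/4096
val_14 [BRBBBRRRRBRBRR]  L=[0, 1/2, 3/4, 7/8, 225/256, 901/1024]  R=[3605/4096, 1803/2048, 451/512, 113/128, 57/64, 29/32, 15/16, 1]  -> 7209/8192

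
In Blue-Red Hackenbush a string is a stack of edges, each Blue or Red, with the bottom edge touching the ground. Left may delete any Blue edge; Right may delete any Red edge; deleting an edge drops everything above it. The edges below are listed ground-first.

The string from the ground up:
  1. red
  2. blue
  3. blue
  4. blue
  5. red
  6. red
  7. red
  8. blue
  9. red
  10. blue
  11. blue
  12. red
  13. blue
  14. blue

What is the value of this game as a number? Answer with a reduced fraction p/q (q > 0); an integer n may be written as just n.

-1865/8192

step 1: add red to get r; options L={ (no moves) } R={ 0 } → -1
step 2: add blue to get rb; options L={ -1 } R={ 0 } → -1/2
step 3: add blue to get rbb; options L={ -1, -1/2 } R={ 0 } → -1/4
step 4: add blue to get rbbb; options L={ -1, -1/2, -1/4 } R={ 0 } → -1/8
step 5: add red to get rbbbr; options L={ -1, -1/2, -1/4 } R={ -1/8, 0 } → -3/16
step 6: add red to get rbbbrr; options L={ -1, -1/2, -1/4 } R={ -3/16, -1/8, 0 } → -7/32
step 7: add red to get rbbbrrr; options L={ -1, -1/2, -1/4 } R={ -7/32, -3/16, -1/8, 0 } → -15/64
step 8: add blue to get rbbbrrrb; options L={ -1, -1/2, -1/4, -15/64 } R={ -7/32, -3/16, -1/8, 0 } → -29/128
step 9: add red to get rbbbrrrbr; options L={ -1, -1/2, -1/4, -15/64 } R={ -29/128, -7/32, -3/16, -1/8, 0 } → -59/256
step 10: add blue to get rbbbrrrbrb; options L={ -1, -1/2, -1/4, -15/64, -59/256 } R={ -29/128, -7/32, -3/16, -1/8, 0 } → -117/512
step 11: add blue to get rbbbrrrbrbb; options L={ -1, -1/2, -1/4, -15/64, -59/256, -117/512 } R={ -29/128, -7/32, -3/16, -1/8, 0 } → -233/1024
step 12: add red to get rbbbrrrbrbbr; options L={ -1, -1/2, -1/4, -15/64, -59/256, -117/512 } R={ -233/1024, -29/128, -7/32, -3/16, -1/8, 0 } → -467/2048
step 13: add blue to get rbbbrrrbrbbrb; options L={ -1, -1/2, -1/4, -15/64, -59/256, -117/512, -467/2048 } R={ -233/1024, -29/128, -7/32, -3/16, -1/8, 0 } → -933/4096
step 14: add blue to get rbbbrrrbrbbrbb; options L={ -1, -1/2, -1/4, -15/64, -59/256, -117/512, -467/2048, -933/4096 } R={ -233/1024, -29/128, -7/32, -3/16, -1/8, 0 } → -1865/8192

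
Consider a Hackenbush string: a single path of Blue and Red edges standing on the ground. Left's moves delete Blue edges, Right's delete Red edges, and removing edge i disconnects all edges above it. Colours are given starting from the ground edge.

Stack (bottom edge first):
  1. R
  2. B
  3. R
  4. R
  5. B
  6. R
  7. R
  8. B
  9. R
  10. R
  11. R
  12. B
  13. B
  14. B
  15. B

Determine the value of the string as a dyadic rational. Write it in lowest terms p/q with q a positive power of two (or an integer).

Recurse on prefixes of the 15-edge string R B R R B R R B R R R B B B B:
step 1: add R to get R; options L={ · } R={ 0 } ⇒ -1
step 2: add B to get RB; options L={ -1 } R={ 0 } ⇒ -1/2
step 3: add R to get RBR; options L={ -1 } R={ -1/2; 0 } ⇒ -3/4
step 4: add R to get RBRR; options L={ -1 } R={ -3/4; -1/2; 0 } ⇒ -7/8
step 5: add B to get RBRRB; options L={ -1; -7/8 } R={ -3/4; -1/2; 0 } ⇒ -13/16
step 6: add R to get RBRRBR; options L={ -1; -7/8 } R={ -13/16; -3/4; -1/2; 0 } ⇒ -27/32
step 7: add R to get RBRRBRR; options L={ -1; -7/8 } R={ -27/32; -13/16; -3/4; -1/2; 0 } ⇒ -55/64
step 8: add B to get RBRRBRRB; options L={ -1; -7/8; -55/64 } R={ -27/32; -13/16; -3/4; -1/2; 0 } ⇒ -109/128
step 9: add R to get RBRRBRRBR; options L={ -1; -7/8; -55/64 } R={ -109/128; -27/32; -13/16; -3/4; -1/2; 0 } ⇒ -219/256
step 10: add R to get RBRRBRRBRR; options L={ -1; -7/8; -55/64 } R={ -219/256; -109/128; -27/32; -13/16; -3/4; -1/2; 0 } ⇒ -439/512
step 11: add R to get RBRRBRRBRRR; options L={ -1; -7/8; -55/64 } R={ -439/512; -219/256; -109/128; -27/32; -13/16; -3/4; -1/2; 0 } ⇒ -879/1024
step 12: add B to get RBRRBRRBRRRB; options L={ -1; -7/8; -55/64; -879/1024 } R={ -439/512; -219/256; -109/128; -27/32; -13/16; -3/4; -1/2; 0 } ⇒ -1757/2048
step 13: add B to get RBRRBRRBRRRBB; options L={ -1; -7/8; -55/64; -879/1024; -1757/2048 } R={ -439/512; -219/256; -109/128; -27/32; -13/16; -3/4; -1/2; 0 } ⇒ -3513/4096
step 14: add B to get RBRRBRRBRRRBBB; options L={ -1; -7/8; -55/64; -879/1024; -1757/2048; -3513/4096 } R={ -439/512; -219/256; -109/128; -27/32; -13/16; -3/4; -1/2; 0 } ⇒ -7025/8192
step 15: add B to get RBRRBRRBRRRBBBB; options L={ -1; -7/8; -55/64; -879/1024; -1757/2048; -3513/4096; -7025/8192 } R={ -439/512; -219/256; -109/128; -27/32; -13/16; -3/4; -1/2; 0 } ⇒ -14049/16384

-14049/16384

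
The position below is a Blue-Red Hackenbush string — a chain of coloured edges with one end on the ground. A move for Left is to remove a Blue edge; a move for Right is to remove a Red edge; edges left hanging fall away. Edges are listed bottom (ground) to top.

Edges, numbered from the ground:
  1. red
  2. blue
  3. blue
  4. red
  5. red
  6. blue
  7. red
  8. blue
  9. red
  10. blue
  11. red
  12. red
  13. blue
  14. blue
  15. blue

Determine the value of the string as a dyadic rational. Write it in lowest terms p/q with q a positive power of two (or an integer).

Recurse on prefixes of the 15-edge string red blue blue red red blue red blue red blue red red blue blue blue:
val_1 [r]  L=[—]  R=[0]  -> -1
val_2 [rb]  L=[-1]  R=[0]  -> -1/2
val_3 [rbb]  L=[-1, -1/2]  R=[0]  -> -1/4
val_4 [rbbr]  L=[-1, -1/2]  R=[-1/4, 0]  -> -3/8
val_5 [rbbrr]  L=[-1, -1/2]  R=[-3/8, -1/4, 0]  -> -7/16
val_6 [rbbrrb]  L=[-1, -1/2, -7/16]  R=[-3/8, -1/4, 0]  -> -13/32
val_7 [rbbrrbr]  L=[-1, -1/2, -7/16]  R=[-13/32, -3/8, -1/4, 0]  -> -27/64
val_8 [rbbrrbrb]  L=[-1, -1/2, -7/16, -27/64]  R=[-13/32, -3/8, -1/4, 0]  -> -53/128
val_9 [rbbrrbrbr]  L=[-1, -1/2, -7/16, -27/64]  R=[-53/128, -13/32, -3/8, -1/4, 0]  -> -107/256
val_10 [rbbrrbrbrb]  L=[-1, -1/2, -7/16, -27/64, -107/256]  R=[-53/128, -13/32, -3/8, -1/4, 0]  -> -213/512
val_11 [rbbrrbrbrbr]  L=[-1, -1/2, -7/16, -27/64, -107/256]  R=[-213/512, -53/128, -13/32, -3/8, -1/4, 0]  -> -427/1024
val_12 [rbbrrbrbrbrr]  L=[-1, -1/2, -7/16, -27/64, -107/256]  R=[-427/1024, -213/512, -53/128, -13/32, -3/8, -1/4, 0]  -> -855/2048
val_13 [rbbrrbrbrbrrb]  L=[-1, -1/2, -7/16, -27/64, -107/256, -855/2048]  R=[-427/1024, -213/512, -53/128, -13/32, -3/8, -1/4, 0]  -> -1709/4096
val_14 [rbbrrbrbrbrrbb]  L=[-1, -1/2, -7/16, -27/64, -107/256, -855/2048, -1709/4096]  R=[-427/1024, -213/512, -53/128, -13/32, -3/8, -1/4, 0]  -> -3417/8192
val_15 [rbbrrbrbrbrrbbb]  L=[-1, -1/2, -7/16, -27/64, -107/256, -855/2048, -1709/4096, -3417/8192]  R=[-427/1024, -213/512, -53/128, -13/32, -3/8, -1/4, 0]  -> -6833/16384

-6833/16384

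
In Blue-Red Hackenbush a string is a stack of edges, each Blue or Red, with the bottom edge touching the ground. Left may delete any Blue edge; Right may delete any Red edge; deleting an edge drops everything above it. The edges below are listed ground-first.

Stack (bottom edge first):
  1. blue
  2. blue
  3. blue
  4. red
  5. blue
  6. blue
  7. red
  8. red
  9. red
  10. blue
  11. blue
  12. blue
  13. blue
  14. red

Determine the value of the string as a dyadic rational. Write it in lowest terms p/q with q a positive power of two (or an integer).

5693/2048

Prefix values for blue blue blue red blue blue red red red blue blue blue blue red via {L|R} + simplicity:
val_1 [b]  L=[0]  R=[(no moves)]  ⇒ 1
val_2 [bb]  L=[0,1]  R=[(no moves)]  ⇒ 2
val_3 [bbb]  L=[0,1,2]  R=[(no moves)]  ⇒ 3
val_4 [bbbr]  L=[0,1,2]  R=[3]  ⇒ 5/2
val_5 [bbbrb]  L=[0,1,2,5/2]  R=[3]  ⇒ 11/4
val_6 [bbbrbb]  L=[0,1,2,5/2,11/4]  R=[3]  ⇒ 23/8
val_7 [bbbrbbr]  L=[0,1,2,5/2,11/4]  R=[23/8,3]  ⇒ 45/16
val_8 [bbbrbbrr]  L=[0,1,2,5/2,11/4]  R=[45/16,23/8,3]  ⇒ 89/32
val_9 [bbbrbbrrr]  L=[0,1,2,5/2,11/4]  R=[89/32,45/16,23/8,3]  ⇒ 177/64
val_10 [bbbrbbrrrb]  L=[0,1,2,5/2,11/4,177/64]  R=[89/32,45/16,23/8,3]  ⇒ 355/128
val_11 [bbbrbbrrrbb]  L=[0,1,2,5/2,11/4,177/64,355/128]  R=[89/32,45/16,23/8,3]  ⇒ 711/256
val_12 [bbbrbbrrrbbb]  L=[0,1,2,5/2,11/4,177/64,355/128,711/256]  R=[89/32,45/16,23/8,3]  ⇒ 1423/512
val_13 [bbbrbbrrrbbbb]  L=[0,1,2,5/2,11/4,177/64,355/128,711/256,1423/512]  R=[89/32,45/16,23/8,3]  ⇒ 2847/1024
val_14 [bbbrbbrrrbbbbr]  L=[0,1,2,5/2,11/4,177/64,355/128,711/256,1423/512]  R=[2847/1024,89/32,45/16,23/8,3]  ⇒ 5693/2048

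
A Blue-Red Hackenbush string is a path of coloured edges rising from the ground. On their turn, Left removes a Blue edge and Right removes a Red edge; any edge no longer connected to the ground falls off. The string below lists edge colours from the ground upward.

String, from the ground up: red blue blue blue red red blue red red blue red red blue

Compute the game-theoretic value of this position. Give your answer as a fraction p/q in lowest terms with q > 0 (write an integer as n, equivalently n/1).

-877/4096

step 1: add red to get r; options L={ (no moves) } R={ 0 } = -1
step 2: add blue to get rb; options L={ -1 } R={ 0 } = -1/2
step 3: add blue to get rbb; options L={ -1,-1/2 } R={ 0 } = -1/4
step 4: add blue to get rbbb; options L={ -1,-1/2,-1/4 } R={ 0 } = -1/8
step 5: add red to get rbbbr; options L={ -1,-1/2,-1/4 } R={ -1/8,0 } = -3/16
step 6: add red to get rbbbrr; options L={ -1,-1/2,-1/4 } R={ -3/16,-1/8,0 } = -7/32
step 7: add blue to get rbbbrrb; options L={ -1,-1/2,-1/4,-7/32 } R={ -3/16,-1/8,0 } = -13/64
step 8: add red to get rbbbrrbr; options L={ -1,-1/2,-1/4,-7/32 } R={ -13/64,-3/16,-1/8,0 } = -27/128
step 9: add red to get rbbbrrbrr; options L={ -1,-1/2,-1/4,-7/32 } R={ -27/128,-13/64,-3/16,-1/8,0 } = -55/256
step 10: add blue to get rbbbrrbrrb; options L={ -1,-1/2,-1/4,-7/32,-55/256 } R={ -27/128,-13/64,-3/16,-1/8,0 } = -109/512
step 11: add red to get rbbbrrbrrbr; options L={ -1,-1/2,-1/4,-7/32,-55/256 } R={ -109/512,-27/128,-13/64,-3/16,-1/8,0 } = -219/1024
step 12: add red to get rbbbrrbrrbrr; options L={ -1,-1/2,-1/4,-7/32,-55/256 } R={ -219/1024,-109/512,-27/128,-13/64,-3/16,-1/8,0 } = -439/2048
step 13: add blue to get rbbbrrbrrbrrb; options L={ -1,-1/2,-1/4,-7/32,-55/256,-439/2048 } R={ -219/1024,-109/512,-27/128,-13/64,-3/16,-1/8,0 } = -877/4096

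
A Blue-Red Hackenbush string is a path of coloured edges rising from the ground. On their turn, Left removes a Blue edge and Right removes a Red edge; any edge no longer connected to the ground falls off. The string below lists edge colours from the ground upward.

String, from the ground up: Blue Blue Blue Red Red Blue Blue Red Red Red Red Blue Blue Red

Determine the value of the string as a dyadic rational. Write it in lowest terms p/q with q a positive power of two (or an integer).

Build val(s[:k]) for k = 1..14, string s = Blue Blue Blue Red Red Blue Blue Red Red Red Red Blue Blue Red.
val(B) = { 0 | (no moves) } → 1
val(BB) = { 0 1 | (no moves) } → 2
val(BBB) = { 0 1 2 | (no moves) } → 3
val(BBBR) = { 0 1 2 | 3 } → 5/2
val(BBBRR) = { 0 1 2 | 5/2 3 } → 9/4
val(BBBRRB) = { 0 1 2 9/4 | 5/2 3 } → 19/8
val(BBBRRBB) = { 0 1 2 9/4 19/8 | 5/2 3 } → 39/16
val(BBBRRBBR) = { 0 1 2 9/4 19/8 | 39/16 5/2 3 } → 77/32
val(BBBRRBBRR) = { 0 1 2 9/4 19/8 | 77/32 39/16 5/2 3 } → 153/64
val(BBBRRBBRRR) = { 0 1 2 9/4 19/8 | 153/64 77/32 39/16 5/2 3 } → 305/128
val(BBBRRBBRRRR) = { 0 1 2 9/4 19/8 | 305/128 153/64 77/32 39/16 5/2 3 } → 609/256
val(BBBRRBBRRRRB) = { 0 1 2 9/4 19/8 609/256 | 305/128 153/64 77/32 39/16 5/2 3 } → 1219/512
val(BBBRRBBRRRRBB) = { 0 1 2 9/4 19/8 609/256 1219/512 | 305/128 153/64 77/32 39/16 5/2 3 } → 2439/1024
val(BBBRRBBRRRRBBR) = { 0 1 2 9/4 19/8 609/256 1219/512 | 2439/1024 305/128 153/64 77/32 39/16 5/2 3 } → 4877/2048

4877/2048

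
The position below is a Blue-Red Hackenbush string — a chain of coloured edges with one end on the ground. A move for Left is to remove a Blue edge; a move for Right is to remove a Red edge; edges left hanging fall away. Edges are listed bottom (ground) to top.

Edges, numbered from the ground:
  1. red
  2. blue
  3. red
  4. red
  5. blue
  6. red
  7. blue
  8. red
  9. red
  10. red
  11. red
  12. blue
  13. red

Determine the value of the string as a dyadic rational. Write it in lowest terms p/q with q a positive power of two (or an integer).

-3451/4096

Build value(s[:k]) for k = 1..13, string s = red blue red red blue red blue red red red red blue red.
step 1: add red to get r; options L={ (no moves) } R={ 0 } => -1
step 2: add blue to get rb; options L={ -1 } R={ 0 } => -1/2
step 3: add red to get rbr; options L={ -1 } R={ -1/2 0 } => -3/4
step 4: add red to get rbrr; options L={ -1 } R={ -3/4 -1/2 0 } => -7/8
step 5: add blue to get rbrrb; options L={ -1 -7/8 } R={ -3/4 -1/2 0 } => -13/16
step 6: add red to get rbrrbr; options L={ -1 -7/8 } R={ -13/16 -3/4 -1/2 0 } => -27/32
step 7: add blue to get rbrrbrb; options L={ -1 -7/8 -27/32 } R={ -13/16 -3/4 -1/2 0 } => -53/64
step 8: add red to get rbrrbrbr; options L={ -1 -7/8 -27/32 } R={ -53/64 -13/16 -3/4 -1/2 0 } => -107/128
step 9: add red to get rbrrbrbrr; options L={ -1 -7/8 -27/32 } R={ -107/128 -53/64 -13/16 -3/4 -1/2 0 } => -215/256
step 10: add red to get rbrrbrbrrr; options L={ -1 -7/8 -27/32 } R={ -215/256 -107/128 -53/64 -13/16 -3/4 -1/2 0 } => -431/512
step 11: add red to get rbrrbrbrrrr; options L={ -1 -7/8 -27/32 } R={ -431/512 -215/256 -107/128 -53/64 -13/16 -3/4 -1/2 0 } => -863/1024
step 12: add blue to get rbrrbrbrrrrb; options L={ -1 -7/8 -27/32 -863/1024 } R={ -431/512 -215/256 -107/128 -53/64 -13/16 -3/4 -1/2 0 } => -1725/2048
step 13: add red to get rbrrbrbrrrrbr; options L={ -1 -7/8 -27/32 -863/1024 } R={ -1725/2048 -431/512 -215/256 -107/128 -53/64 -13/16 -3/4 -1/2 0 } => -3451/4096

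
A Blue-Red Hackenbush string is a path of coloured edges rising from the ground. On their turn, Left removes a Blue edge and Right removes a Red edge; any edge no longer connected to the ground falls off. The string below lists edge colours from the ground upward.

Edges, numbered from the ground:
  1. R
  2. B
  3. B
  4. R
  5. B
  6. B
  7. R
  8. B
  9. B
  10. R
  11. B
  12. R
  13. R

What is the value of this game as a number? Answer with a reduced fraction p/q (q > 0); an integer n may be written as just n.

value(R) = { · | 0 } → -1
value(RB) = { -1 | 0 } → -1/2
value(RBB) = { -1; -1/2 | 0 } → -1/4
value(RBBR) = { -1; -1/2 | -1/4; 0 } → -3/8
value(RBBRB) = { -1; -1/2; -3/8 | -1/4; 0 } → -5/16
value(RBBRBB) = { -1; -1/2; -3/8; -5/16 | -1/4; 0 } → -9/32
value(RBBRBBR) = { -1; -1/2; -3/8; -5/16 | -9/32; -1/4; 0 } → -19/64
value(RBBRBBRB) = { -1; -1/2; -3/8; -5/16; -19/64 | -9/32; -1/4; 0 } → -37/128
value(RBBRBBRBB) = { -1; -1/2; -3/8; -5/16; -19/64; -37/128 | -9/32; -1/4; 0 } → -73/256
value(RBBRBBRBBR) = { -1; -1/2; -3/8; -5/16; -19/64; -37/128 | -73/256; -9/32; -1/4; 0 } → -147/512
value(RBBRBBRBBRB) = { -1; -1/2; -3/8; -5/16; -19/64; -37/128; -147/512 | -73/256; -9/32; -1/4; 0 } → -293/1024
value(RBBRBBRBBRBR) = { -1; -1/2; -3/8; -5/16; -19/64; -37/128; -147/512 | -293/1024; -73/256; -9/32; -1/4; 0 } → -587/2048
value(RBBRBBRBBRBRR) = { -1; -1/2; -3/8; -5/16; -19/64; -37/128; -147/512 | -587/2048; -293/1024; -73/256; -9/32; -1/4; 0 } → -1175/4096

-1175/4096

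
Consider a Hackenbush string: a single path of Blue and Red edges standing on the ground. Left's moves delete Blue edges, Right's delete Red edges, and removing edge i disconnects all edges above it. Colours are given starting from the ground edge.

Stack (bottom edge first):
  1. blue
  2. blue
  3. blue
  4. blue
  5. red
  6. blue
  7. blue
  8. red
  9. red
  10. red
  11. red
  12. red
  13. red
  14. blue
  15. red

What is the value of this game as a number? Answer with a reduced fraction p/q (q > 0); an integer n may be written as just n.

Recurse on prefixes of the 15-edge string blue blue blue blue red blue blue red red red red red red blue red:
edge 1 of 15 (blue): { 0 | · } gives 1
edge 2 of 15 (blue): { 0, 1 | · } gives 2
edge 3 of 15 (blue): { 0, 1, 2 | · } gives 3
edge 4 of 15 (blue): { 0, 1, 2, 3 | · } gives 4
edge 5 of 15 (red): { 0, 1, 2, 3 | 4 } gives 7/2
edge 6 of 15 (blue): { 0, 1, 2, 3, 7/2 | 4 } gives 15/4
edge 7 of 15 (blue): { 0, 1, 2, 3, 7/2, 15/4 | 4 } gives 31/8
edge 8 of 15 (red): { 0, 1, 2, 3, 7/2, 15/4 | 31/8, 4 } gives 61/16
edge 9 of 15 (red): { 0, 1, 2, 3, 7/2, 15/4 | 61/16, 31/8, 4 } gives 121/32
edge 10 of 15 (red): { 0, 1, 2, 3, 7/2, 15/4 | 121/32, 61/16, 31/8, 4 } gives 241/64
edge 11 of 15 (red): { 0, 1, 2, 3, 7/2, 15/4 | 241/64, 121/32, 61/16, 31/8, 4 } gives 481/128
edge 12 of 15 (red): { 0, 1, 2, 3, 7/2, 15/4 | 481/128, 241/64, 121/32, 61/16, 31/8, 4 } gives 961/256
edge 13 of 15 (red): { 0, 1, 2, 3, 7/2, 15/4 | 961/256, 481/128, 241/64, 121/32, 61/16, 31/8, 4 } gives 1921/512
edge 14 of 15 (blue): { 0, 1, 2, 3, 7/2, 15/4, 1921/512 | 961/256, 481/128, 241/64, 121/32, 61/16, 31/8, 4 } gives 3843/1024
edge 15 of 15 (red): { 0, 1, 2, 3, 7/2, 15/4, 1921/512 | 3843/1024, 961/256, 481/128, 241/64, 121/32, 61/16, 31/8, 4 } gives 7685/2048

7685/2048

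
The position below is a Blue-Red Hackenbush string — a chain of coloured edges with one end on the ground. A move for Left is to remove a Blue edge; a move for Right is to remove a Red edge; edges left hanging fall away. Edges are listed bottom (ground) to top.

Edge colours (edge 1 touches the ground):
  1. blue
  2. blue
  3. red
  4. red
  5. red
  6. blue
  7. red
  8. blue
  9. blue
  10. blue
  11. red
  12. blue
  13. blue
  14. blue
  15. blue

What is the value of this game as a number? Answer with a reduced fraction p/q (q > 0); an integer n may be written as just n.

9695/8192

g(b) = { 0 | · } => 1
g(bb) = { 0, 1 | · } => 2
g(bbr) = { 0, 1 | 2 } => 3/2
g(bbrr) = { 0, 1 | 3/2, 2 } => 5/4
g(bbrrr) = { 0, 1 | 5/4, 3/2, 2 } => 9/8
g(bbrrrb) = { 0, 1, 9/8 | 5/4, 3/2, 2 } => 19/16
g(bbrrrbr) = { 0, 1, 9/8 | 19/16, 5/4, 3/2, 2 } => 37/32
g(bbrrrbrb) = { 0, 1, 9/8, 37/32 | 19/16, 5/4, 3/2, 2 } => 75/64
g(bbrrrbrbb) = { 0, 1, 9/8, 37/32, 75/64 | 19/16, 5/4, 3/2, 2 } => 151/128
g(bbrrrbrbbb) = { 0, 1, 9/8, 37/32, 75/64, 151/128 | 19/16, 5/4, 3/2, 2 } => 303/256
g(bbrrrbrbbbr) = { 0, 1, 9/8, 37/32, 75/64, 151/128 | 303/256, 19/16, 5/4, 3/2, 2 } => 605/512
g(bbrrrbrbbbrb) = { 0, 1, 9/8, 37/32, 75/64, 151/128, 605/512 | 303/256, 19/16, 5/4, 3/2, 2 } => 1211/1024
g(bbrrrbrbbbrbb) = { 0, 1, 9/8, 37/32, 75/64, 151/128, 605/512, 1211/1024 | 303/256, 19/16, 5/4, 3/2, 2 } => 2423/2048
g(bbrrrbrbbbrbbb) = { 0, 1, 9/8, 37/32, 75/64, 151/128, 605/512, 1211/1024, 2423/2048 | 303/256, 19/16, 5/4, 3/2, 2 } => 4847/4096
g(bbrrrbrbbbrbbbb) = { 0, 1, 9/8, 37/32, 75/64, 151/128, 605/512, 1211/1024, 2423/2048, 4847/4096 | 303/256, 19/16, 5/4, 3/2, 2 } => 9695/8192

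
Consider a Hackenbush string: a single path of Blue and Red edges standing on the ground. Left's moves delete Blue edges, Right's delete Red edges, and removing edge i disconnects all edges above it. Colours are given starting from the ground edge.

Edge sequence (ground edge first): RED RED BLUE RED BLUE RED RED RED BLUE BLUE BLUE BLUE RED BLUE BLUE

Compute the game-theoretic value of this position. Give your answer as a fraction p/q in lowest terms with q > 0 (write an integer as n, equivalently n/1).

-14089/8192

v_1 [R]  L=[none]  R=[0]  gives -1
v_2 [RR]  L=[none]  R=[-1 0]  gives -2
v_3 [RRB]  L=[-2]  R=[-1 0]  gives -3/2
v_4 [RRBR]  L=[-2]  R=[-3/2 -1 0]  gives -7/4
v_5 [RRBRB]  L=[-2 -7/4]  R=[-3/2 -1 0]  gives -13/8
v_6 [RRBRBR]  L=[-2 -7/4]  R=[-13/8 -3/2 -1 0]  gives -27/16
v_7 [RRBRBRR]  L=[-2 -7/4]  R=[-27/16 -13/8 -3/2 -1 0]  gives -55/32
v_8 [RRBRBRRR]  L=[-2 -7/4]  R=[-55/32 -27/16 -13/8 -3/2 -1 0]  gives -111/64
v_9 [RRBRBRRRB]  L=[-2 -7/4 -111/64]  R=[-55/32 -27/16 -13/8 -3/2 -1 0]  gives -221/128
v_10 [RRBRBRRRBB]  L=[-2 -7/4 -111/64 -221/128]  R=[-55/32 -27/16 -13/8 -3/2 -1 0]  gives -441/256
v_11 [RRBRBRRRBBB]  L=[-2 -7/4 -111/64 -221/128 -441/256]  R=[-55/32 -27/16 -13/8 -3/2 -1 0]  gives -881/512
v_12 [RRBRBRRRBBBB]  L=[-2 -7/4 -111/64 -221/128 -441/256 -881/512]  R=[-55/32 -27/16 -13/8 -3/2 -1 0]  gives -1761/1024
v_13 [RRBRBRRRBBBBR]  L=[-2 -7/4 -111/64 -221/128 -441/256 -881/512]  R=[-1761/1024 -55/32 -27/16 -13/8 -3/2 -1 0]  gives -3523/2048
v_14 [RRBRBRRRBBBBRB]  L=[-2 -7/4 -111/64 -221/128 -441/256 -881/512 -3523/2048]  R=[-1761/1024 -55/32 -27/16 -13/8 -3/2 -1 0]  gives -7045/4096
v_15 [RRBRBRRRBBBBRBB]  L=[-2 -7/4 -111/64 -221/128 -441/256 -881/512 -3523/2048 -7045/4096]  R=[-1761/1024 -55/32 -27/16 -13/8 -3/2 -1 0]  gives -14089/8192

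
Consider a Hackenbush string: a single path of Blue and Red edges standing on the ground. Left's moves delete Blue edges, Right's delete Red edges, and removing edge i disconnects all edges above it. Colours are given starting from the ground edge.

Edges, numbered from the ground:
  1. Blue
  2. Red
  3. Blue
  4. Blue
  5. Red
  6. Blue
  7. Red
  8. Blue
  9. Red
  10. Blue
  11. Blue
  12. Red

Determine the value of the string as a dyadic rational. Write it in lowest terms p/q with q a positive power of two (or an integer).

1709/2048

1 of 12 · B · max L 0 · min R +∞ ⇒ 1
2 of 12 · BR · max L 0 · min R 1 ⇒ 1/2
3 of 12 · BRB · max L 1/2 · min R 1 ⇒ 3/4
4 of 12 · BRBB · max L 3/4 · min R 1 ⇒ 7/8
5 of 12 · BRBBR · max L 3/4 · min R 7/8 ⇒ 13/16
6 of 12 · BRBBRB · max L 13/16 · min R 7/8 ⇒ 27/32
7 of 12 · BRBBRBR · max L 13/16 · min R 27/32 ⇒ 53/64
8 of 12 · BRBBRBRB · max L 53/64 · min R 27/32 ⇒ 107/128
9 of 12 · BRBBRBRBR · max L 53/64 · min R 107/128 ⇒ 213/256
10 of 12 · BRBBRBRBRB · max L 213/256 · min R 107/128 ⇒ 427/512
11 of 12 · BRBBRBRBRBB · max L 427/512 · min R 107/128 ⇒ 855/1024
12 of 12 · BRBBRBRBRBBR · max L 427/512 · min R 855/1024 ⇒ 1709/2048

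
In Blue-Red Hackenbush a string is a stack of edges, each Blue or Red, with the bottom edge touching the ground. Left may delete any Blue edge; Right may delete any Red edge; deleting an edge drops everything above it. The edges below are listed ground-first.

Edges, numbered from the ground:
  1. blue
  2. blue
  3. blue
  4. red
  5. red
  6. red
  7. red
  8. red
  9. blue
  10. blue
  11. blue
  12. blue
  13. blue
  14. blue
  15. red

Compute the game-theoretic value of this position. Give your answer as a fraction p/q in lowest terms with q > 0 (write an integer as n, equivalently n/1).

Recurse on prefixes of the 15-edge string blue blue blue red red red red red blue blue blue blue blue blue red:
b: Left { 0 }, Right {  } — simplest 1
bb: Left { 0,1 }, Right {  } — simplest 2
bbb: Left { 0,1,2 }, Right {  } — simplest 3
bbbr: Left { 0,1,2 }, Right { 3 } — simplest 5/2
bbbrr: Left { 0,1,2 }, Right { 5/2,3 } — simplest 9/4
bbbrrr: Left { 0,1,2 }, Right { 9/4,5/2,3 } — simplest 17/8
bbbrrrr: Left { 0,1,2 }, Right { 17/8,9/4,5/2,3 } — simplest 33/16
bbbrrrrr: Left { 0,1,2 }, Right { 33/16,17/8,9/4,5/2,3 } — simplest 65/32
bbbrrrrrb: Left { 0,1,2,65/32 }, Right { 33/16,17/8,9/4,5/2,3 } — simplest 131/64
bbbrrrrrbb: Left { 0,1,2,65/32,131/64 }, Right { 33/16,17/8,9/4,5/2,3 } — simplest 263/128
bbbrrrrrbbb: Left { 0,1,2,65/32,131/64,263/128 }, Right { 33/16,17/8,9/4,5/2,3 } — simplest 527/256
bbbrrrrrbbbb: Left { 0,1,2,65/32,131/64,263/128,527/256 }, Right { 33/16,17/8,9/4,5/2,3 } — simplest 1055/512
bbbrrrrrbbbbb: Left { 0,1,2,65/32,131/64,263/128,527/256,1055/512 }, Right { 33/16,17/8,9/4,5/2,3 } — simplest 2111/1024
bbbrrrrrbbbbbb: Left { 0,1,2,65/32,131/64,263/128,527/256,1055/512,2111/1024 }, Right { 33/16,17/8,9/4,5/2,3 } — simplest 4223/2048
bbbrrrrrbbbbbbr: Left { 0,1,2,65/32,131/64,263/128,527/256,1055/512,2111/1024 }, Right { 4223/2048,33/16,17/8,9/4,5/2,3 } — simplest 8445/4096

8445/4096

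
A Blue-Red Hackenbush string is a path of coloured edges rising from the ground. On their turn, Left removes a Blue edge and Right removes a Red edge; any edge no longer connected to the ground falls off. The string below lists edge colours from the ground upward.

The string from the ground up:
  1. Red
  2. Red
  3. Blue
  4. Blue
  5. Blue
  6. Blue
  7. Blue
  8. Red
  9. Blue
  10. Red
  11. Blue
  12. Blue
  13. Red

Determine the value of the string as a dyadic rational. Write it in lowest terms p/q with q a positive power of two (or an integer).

-2131/2048

R: Left { · }, Right { 0 } = simplest -1
RR: Left { · }, Right { -1; 0 } = simplest -2
RRB: Left { -2 }, Right { -1; 0 } = simplest -3/2
RRBB: Left { -2; -3/2 }, Right { -1; 0 } = simplest -5/4
RRBBB: Left { -2; -3/2; -5/4 }, Right { -1; 0 } = simplest -9/8
RRBBBB: Left { -2; -3/2; -5/4; -9/8 }, Right { -1; 0 } = simplest -17/16
RRBBBBB: Left { -2; -3/2; -5/4; -9/8; -17/16 }, Right { -1; 0 } = simplest -33/32
RRBBBBBR: Left { -2; -3/2; -5/4; -9/8; -17/16 }, Right { -33/32; -1; 0 } = simplest -67/64
RRBBBBBRB: Left { -2; -3/2; -5/4; -9/8; -17/16; -67/64 }, Right { -33/32; -1; 0 } = simplest -133/128
RRBBBBBRBR: Left { -2; -3/2; -5/4; -9/8; -17/16; -67/64 }, Right { -133/128; -33/32; -1; 0 } = simplest -267/256
RRBBBBBRBRB: Left { -2; -3/2; -5/4; -9/8; -17/16; -67/64; -267/256 }, Right { -133/128; -33/32; -1; 0 } = simplest -533/512
RRBBBBBRBRBB: Left { -2; -3/2; -5/4; -9/8; -17/16; -67/64; -267/256; -533/512 }, Right { -133/128; -33/32; -1; 0 } = simplest -1065/1024
RRBBBBBRBRBBR: Left { -2; -3/2; -5/4; -9/8; -17/16; -67/64; -267/256; -533/512 }, Right { -1065/1024; -133/128; -33/32; -1; 0 } = simplest -2131/2048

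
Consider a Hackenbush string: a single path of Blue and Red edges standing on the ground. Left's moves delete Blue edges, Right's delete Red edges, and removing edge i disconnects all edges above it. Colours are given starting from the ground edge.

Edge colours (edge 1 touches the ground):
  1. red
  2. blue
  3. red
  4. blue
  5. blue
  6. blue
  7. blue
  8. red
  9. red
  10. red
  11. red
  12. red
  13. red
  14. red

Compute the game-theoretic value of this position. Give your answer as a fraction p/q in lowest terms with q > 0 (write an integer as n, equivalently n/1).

Build val(s[:k]) for k = 1..14, string s = red blue red blue blue blue blue red red red red red red red.
r: Left {  }, Right { 0 } ⇒ simplest -1
rb: Left { -1 }, Right { 0 } ⇒ simplest -1/2
rbr: Left { -1 }, Right { -1/2 0 } ⇒ simplest -3/4
rbrb: Left { -1 -3/4 }, Right { -1/2 0 } ⇒ simplest -5/8
rbrbb: Left { -1 -3/4 -5/8 }, Right { -1/2 0 } ⇒ simplest -9/16
rbrbbb: Left { -1 -3/4 -5/8 -9/16 }, Right { -1/2 0 } ⇒ simplest -17/32
rbrbbbb: Left { -1 -3/4 -5/8 -9/16 -17/32 }, Right { -1/2 0 } ⇒ simplest -33/64
rbrbbbbr: Left { -1 -3/4 -5/8 -9/16 -17/32 }, Right { -33/64 -1/2 0 } ⇒ simplest -67/128
rbrbbbbrr: Left { -1 -3/4 -5/8 -9/16 -17/32 }, Right { -67/128 -33/64 -1/2 0 } ⇒ simplest -135/256
rbrbbbbrrr: Left { -1 -3/4 -5/8 -9/16 -17/32 }, Right { -135/256 -67/128 -33/64 -1/2 0 } ⇒ simplest -271/512
rbrbbbbrrrr: Left { -1 -3/4 -5/8 -9/16 -17/32 }, Right { -271/512 -135/256 -67/128 -33/64 -1/2 0 } ⇒ simplest -543/1024
rbrbbbbrrrrr: Left { -1 -3/4 -5/8 -9/16 -17/32 }, Right { -543/1024 -271/512 -135/256 -67/128 -33/64 -1/2 0 } ⇒ simplest -1087/2048
rbrbbbbrrrrrr: Left { -1 -3/4 -5/8 -9/16 -17/32 }, Right { -1087/2048 -543/1024 -271/512 -135/256 -67/128 -33/64 -1/2 0 } ⇒ simplest -2175/4096
rbrbbbbrrrrrrr: Left { -1 -3/4 -5/8 -9/16 -17/32 }, Right { -2175/4096 -1087/2048 -543/1024 -271/512 -135/256 -67/128 -33/64 -1/2 0 } ⇒ simplest -4351/8192

-4351/8192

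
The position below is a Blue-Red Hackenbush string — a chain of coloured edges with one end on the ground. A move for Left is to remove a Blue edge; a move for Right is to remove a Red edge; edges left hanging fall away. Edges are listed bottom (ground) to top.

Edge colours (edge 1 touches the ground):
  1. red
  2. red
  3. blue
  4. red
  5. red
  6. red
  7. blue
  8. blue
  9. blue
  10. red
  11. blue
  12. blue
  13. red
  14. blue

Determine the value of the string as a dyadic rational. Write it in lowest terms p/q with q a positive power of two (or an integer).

Prefix values for red red blue red red red blue blue blue red blue blue red blue via {L|R} + simplicity:
1 of 14 · r · max L −∞ · min R 0 → -1
2 of 14 · rr · max L −∞ · min R -1 → -2
3 of 14 · rrb · max L -2 · min R -1 → -3/2
4 of 14 · rrbr · max L -2 · min R -3/2 → -7/4
5 of 14 · rrbrr · max L -2 · min R -7/4 → -15/8
6 of 14 · rrbrrr · max L -2 · min R -15/8 → -31/16
7 of 14 · rrbrrrb · max L -31/16 · min R -15/8 → -61/32
8 of 14 · rrbrrrbb · max L -61/32 · min R -15/8 → -121/64
9 of 14 · rrbrrrbbb · max L -121/64 · min R -15/8 → -241/128
10 of 14 · rrbrrrbbbr · max L -121/64 · min R -241/128 → -483/256
11 of 14 · rrbrrrbbbrb · max L -483/256 · min R -241/128 → -965/512
12 of 14 · rrbrrrbbbrbb · max L -965/512 · min R -241/128 → -1929/1024
13 of 14 · rrbrrrbbbrbbr · max L -965/512 · min R -1929/1024 → -3859/2048
14 of 14 · rrbrrrbbbrbbrb · max L -3859/2048 · min R -1929/1024 → -7717/4096

-7717/4096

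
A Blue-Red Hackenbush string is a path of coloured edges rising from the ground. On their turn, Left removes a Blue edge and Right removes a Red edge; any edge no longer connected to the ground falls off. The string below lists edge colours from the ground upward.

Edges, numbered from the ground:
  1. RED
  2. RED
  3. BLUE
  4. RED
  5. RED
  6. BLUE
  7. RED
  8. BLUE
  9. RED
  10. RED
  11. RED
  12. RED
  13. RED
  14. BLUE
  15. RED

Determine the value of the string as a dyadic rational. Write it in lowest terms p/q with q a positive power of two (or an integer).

1 of 15 · R · max L −∞ · min R 0 — -1
2 of 15 · RR · max L −∞ · min R -1 — -2
3 of 15 · RRB · max L -2 · min R -1 — -3/2
4 of 15 · RRBR · max L -2 · min R -3/2 — -7/4
5 of 15 · RRBRR · max L -2 · min R -7/4 — -15/8
6 of 15 · RRBRRB · max L -15/8 · min R -7/4 — -29/16
7 of 15 · RRBRRBR · max L -15/8 · min R -29/16 — -59/32
8 of 15 · RRBRRBRB · max L -59/32 · min R -29/16 — -117/64
9 of 15 · RRBRRBRBR · max L -59/32 · min R -117/64 — -235/128
10 of 15 · RRBRRBRBRR · max L -59/32 · min R -235/128 — -471/256
11 of 15 · RRBRRBRBRRR · max L -59/32 · min R -471/256 — -943/512
12 of 15 · RRBRRBRBRRRR · max L -59/32 · min R -943/512 — -1887/1024
13 of 15 · RRBRRBRBRRRRR · max L -59/32 · min R -1887/1024 — -3775/2048
14 of 15 · RRBRRBRBRRRRRB · max L -3775/2048 · min R -1887/1024 — -7549/4096
15 of 15 · RRBRRBRBRRRRRBR · max L -3775/2048 · min R -7549/4096 — -15099/8192

-15099/8192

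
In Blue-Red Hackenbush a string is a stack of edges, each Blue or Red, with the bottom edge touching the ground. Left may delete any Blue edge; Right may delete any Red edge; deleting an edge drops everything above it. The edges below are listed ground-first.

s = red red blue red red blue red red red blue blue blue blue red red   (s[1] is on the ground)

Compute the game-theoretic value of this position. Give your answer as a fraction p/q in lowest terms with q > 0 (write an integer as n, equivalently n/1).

-15239/8192

Recurse on prefixes of the 15-edge string red red blue red red blue red red red blue blue blue blue red red:
v(r) = { — | 0 } -> -1
v(rr) = { — | -1 0 } -> -2
v(rrb) = { -2 | -1 0 } -> -3/2
v(rrbr) = { -2 | -3/2 -1 0 } -> -7/4
v(rrbrr) = { -2 | -7/4 -3/2 -1 0 } -> -15/8
v(rrbrrb) = { -2 -15/8 | -7/4 -3/2 -1 0 } -> -29/16
v(rrbrrbr) = { -2 -15/8 | -29/16 -7/4 -3/2 -1 0 } -> -59/32
v(rrbrrbrr) = { -2 -15/8 | -59/32 -29/16 -7/4 -3/2 -1 0 } -> -119/64
v(rrbrrbrrr) = { -2 -15/8 | -119/64 -59/32 -29/16 -7/4 -3/2 -1 0 } -> -239/128
v(rrbrrbrrrb) = { -2 -15/8 -239/128 | -119/64 -59/32 -29/16 -7/4 -3/2 -1 0 } -> -477/256
v(rrbrrbrrrbb) = { -2 -15/8 -239/128 -477/256 | -119/64 -59/32 -29/16 -7/4 -3/2 -1 0 } -> -953/512
v(rrbrrbrrrbbb) = { -2 -15/8 -239/128 -477/256 -953/512 | -119/64 -59/32 -29/16 -7/4 -3/2 -1 0 } -> -1905/1024
v(rrbrrbrrrbbbb) = { -2 -15/8 -239/128 -477/256 -953/512 -1905/1024 | -119/64 -59/32 -29/16 -7/4 -3/2 -1 0 } -> -3809/2048
v(rrbrrbrrrbbbbr) = { -2 -15/8 -239/128 -477/256 -953/512 -1905/1024 | -3809/2048 -119/64 -59/32 -29/16 -7/4 -3/2 -1 0 } -> -7619/4096
v(rrbrrbrrrbbbbrr) = { -2 -15/8 -239/128 -477/256 -953/512 -1905/1024 | -7619/4096 -3809/2048 -119/64 -59/32 -29/16 -7/4 -3/2 -1 0 } -> -15239/8192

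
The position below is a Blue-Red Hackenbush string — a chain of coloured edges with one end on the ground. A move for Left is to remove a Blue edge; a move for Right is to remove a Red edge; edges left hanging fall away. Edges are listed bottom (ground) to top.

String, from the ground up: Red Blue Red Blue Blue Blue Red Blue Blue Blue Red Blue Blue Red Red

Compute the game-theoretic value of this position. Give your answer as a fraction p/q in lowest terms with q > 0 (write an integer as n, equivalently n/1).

step 1: add Red to get R; options L={ — } R={ 0 } — -1
step 2: add Blue to get RB; options L={ -1 } R={ 0 } — -1/2
step 3: add Red to get RBR; options L={ -1 } R={ -1/2; 0 } — -3/4
step 4: add Blue to get RBRB; options L={ -1; -3/4 } R={ -1/2; 0 } — -5/8
step 5: add Blue to get RBRBB; options L={ -1; -3/4; -5/8 } R={ -1/2; 0 } — -9/16
step 6: add Blue to get RBRBBB; options L={ -1; -3/4; -5/8; -9/16 } R={ -1/2; 0 } — -17/32
step 7: add Red to get RBRBBBR; options L={ -1; -3/4; -5/8; -9/16 } R={ -17/32; -1/2; 0 } — -35/64
step 8: add Blue to get RBRBBBRB; options L={ -1; -3/4; -5/8; -9/16; -35/64 } R={ -17/32; -1/2; 0 } — -69/128
step 9: add Blue to get RBRBBBRBB; options L={ -1; -3/4; -5/8; -9/16; -35/64; -69/128 } R={ -17/32; -1/2; 0 } — -137/256
step 10: add Blue to get RBRBBBRBBB; options L={ -1; -3/4; -5/8; -9/16; -35/64; -69/128; -137/256 } R={ -17/32; -1/2; 0 } — -273/512
step 11: add Red to get RBRBBBRBBBR; options L={ -1; -3/4; -5/8; -9/16; -35/64; -69/128; -137/256 } R={ -273/512; -17/32; -1/2; 0 } — -547/1024
step 12: add Blue to get RBRBBBRBBBRB; options L={ -1; -3/4; -5/8; -9/16; -35/64; -69/128; -137/256; -547/1024 } R={ -273/512; -17/32; -1/2; 0 } — -1093/2048
step 13: add Blue to get RBRBBBRBBBRBB; options L={ -1; -3/4; -5/8; -9/16; -35/64; -69/128; -137/256; -547/1024; -1093/2048 } R={ -273/512; -17/32; -1/2; 0 } — -2185/4096
step 14: add Red to get RBRBBBRBBBRBBR; options L={ -1; -3/4; -5/8; -9/16; -35/64; -69/128; -137/256; -547/1024; -1093/2048 } R={ -2185/4096; -273/512; -17/32; -1/2; 0 } — -4371/8192
step 15: add Red to get RBRBBBRBBBRBBRR; options L={ -1; -3/4; -5/8; -9/16; -35/64; -69/128; -137/256; -547/1024; -1093/2048 } R={ -4371/8192; -2185/4096; -273/512; -17/32; -1/2; 0 } — -8743/16384

-8743/16384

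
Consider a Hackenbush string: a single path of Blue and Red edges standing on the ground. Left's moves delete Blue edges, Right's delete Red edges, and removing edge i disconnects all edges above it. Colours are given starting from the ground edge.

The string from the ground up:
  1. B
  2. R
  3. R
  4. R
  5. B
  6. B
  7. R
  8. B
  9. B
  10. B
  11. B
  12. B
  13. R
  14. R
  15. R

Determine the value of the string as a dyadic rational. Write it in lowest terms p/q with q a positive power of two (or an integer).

3569/16384

value_1 [B]  L=[0]  R=[—]  so 1
value_2 [BR]  L=[0]  R=[1]  so 1/2
value_3 [BRR]  L=[0]  R=[1/2, 1]  so 1/4
value_4 [BRRR]  L=[0]  R=[1/4, 1/2, 1]  so 1/8
value_5 [BRRRB]  L=[0, 1/8]  R=[1/4, 1/2, 1]  so 3/16
value_6 [BRRRBB]  L=[0, 1/8, 3/16]  R=[1/4, 1/2, 1]  so 7/32
value_7 [BRRRBBR]  L=[0, 1/8, 3/16]  R=[7/32, 1/4, 1/2, 1]  so 13/64
value_8 [BRRRBBRB]  L=[0, 1/8, 3/16, 13/64]  R=[7/32, 1/4, 1/2, 1]  so 27/128
value_9 [BRRRBBRBB]  L=[0, 1/8, 3/16, 13/64, 27/128]  R=[7/32, 1/4, 1/2, 1]  so 55/256
value_10 [BRRRBBRBBB]  L=[0, 1/8, 3/16, 13/64, 27/128, 55/256]  R=[7/32, 1/4, 1/2, 1]  so 111/512
value_11 [BRRRBBRBBBB]  L=[0, 1/8, 3/16, 13/64, 27/128, 55/256, 111/512]  R=[7/32, 1/4, 1/2, 1]  so 223/1024
value_12 [BRRRBBRBBBBB]  L=[0, 1/8, 3/16, 13/64, 27/128, 55/256, 111/512, 223/1024]  R=[7/32, 1/4, 1/2, 1]  so 447/2048
value_13 [BRRRBBRBBBBBR]  L=[0, 1/8, 3/16, 13/64, 27/128, 55/256, 111/512, 223/1024]  R=[447/2048, 7/32, 1/4, 1/2, 1]  so 893/4096
value_14 [BRRRBBRBBBBBRR]  L=[0, 1/8, 3/16, 13/64, 27/128, 55/256, 111/512, 223/1024]  R=[893/4096, 447/2048, 7/32, 1/4, 1/2, 1]  so 1785/8192
value_15 [BRRRBBRBBBBBRRR]  L=[0, 1/8, 3/16, 13/64, 27/128, 55/256, 111/512, 223/1024]  R=[1785/8192, 893/4096, 447/2048, 7/32, 1/4, 1/2, 1]  so 3569/16384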